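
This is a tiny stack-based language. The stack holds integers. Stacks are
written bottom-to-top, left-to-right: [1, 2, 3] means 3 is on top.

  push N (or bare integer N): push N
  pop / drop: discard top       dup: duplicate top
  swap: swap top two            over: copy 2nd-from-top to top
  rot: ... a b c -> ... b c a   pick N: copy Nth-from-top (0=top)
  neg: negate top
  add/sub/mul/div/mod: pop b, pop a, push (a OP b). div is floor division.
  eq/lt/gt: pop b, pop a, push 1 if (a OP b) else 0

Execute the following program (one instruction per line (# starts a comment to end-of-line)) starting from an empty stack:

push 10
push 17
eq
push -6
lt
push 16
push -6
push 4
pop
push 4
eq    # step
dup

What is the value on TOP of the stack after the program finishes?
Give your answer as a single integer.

Answer: 0

Derivation:
After 'push 10': [10]
After 'push 17': [10, 17]
After 'eq': [0]
After 'push -6': [0, -6]
After 'lt': [0]
After 'push 16': [0, 16]
After 'push -6': [0, 16, -6]
After 'push 4': [0, 16, -6, 4]
After 'pop': [0, 16, -6]
After 'push 4': [0, 16, -6, 4]
After 'eq': [0, 16, 0]
After 'dup': [0, 16, 0, 0]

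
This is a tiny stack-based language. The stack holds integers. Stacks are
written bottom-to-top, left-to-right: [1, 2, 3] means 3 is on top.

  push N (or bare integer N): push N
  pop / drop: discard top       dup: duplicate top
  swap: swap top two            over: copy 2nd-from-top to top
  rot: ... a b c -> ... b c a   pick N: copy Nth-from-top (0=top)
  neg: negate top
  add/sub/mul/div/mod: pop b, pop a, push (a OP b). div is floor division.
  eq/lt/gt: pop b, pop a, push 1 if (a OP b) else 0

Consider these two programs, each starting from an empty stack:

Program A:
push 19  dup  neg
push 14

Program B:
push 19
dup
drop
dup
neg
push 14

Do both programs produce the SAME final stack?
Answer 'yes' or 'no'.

Program A trace:
  After 'push 19': [19]
  After 'dup': [19, 19]
  After 'neg': [19, -19]
  After 'push 14': [19, -19, 14]
Program A final stack: [19, -19, 14]

Program B trace:
  After 'push 19': [19]
  After 'dup': [19, 19]
  After 'drop': [19]
  After 'dup': [19, 19]
  After 'neg': [19, -19]
  After 'push 14': [19, -19, 14]
Program B final stack: [19, -19, 14]
Same: yes

Answer: yes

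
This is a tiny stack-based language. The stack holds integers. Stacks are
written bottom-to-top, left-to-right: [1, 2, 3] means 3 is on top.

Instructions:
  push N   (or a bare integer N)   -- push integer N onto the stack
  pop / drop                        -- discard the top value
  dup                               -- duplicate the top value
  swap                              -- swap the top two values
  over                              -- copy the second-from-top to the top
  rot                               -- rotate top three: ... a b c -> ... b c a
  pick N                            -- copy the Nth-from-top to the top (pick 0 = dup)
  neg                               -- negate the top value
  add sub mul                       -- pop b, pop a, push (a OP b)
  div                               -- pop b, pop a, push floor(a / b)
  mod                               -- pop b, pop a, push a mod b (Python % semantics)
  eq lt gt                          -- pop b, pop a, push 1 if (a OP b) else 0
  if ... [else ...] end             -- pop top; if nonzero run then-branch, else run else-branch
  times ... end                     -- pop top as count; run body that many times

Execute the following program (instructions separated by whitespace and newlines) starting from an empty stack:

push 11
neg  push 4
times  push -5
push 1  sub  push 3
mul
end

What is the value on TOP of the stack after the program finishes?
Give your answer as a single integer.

After 'push 11': [11]
After 'neg': [-11]
After 'push 4': [-11, 4]
After 'times': [-11]
After 'push -5': [-11, -5]
After 'push 1': [-11, -5, 1]
After 'sub': [-11, -6]
After 'push 3': [-11, -6, 3]
After 'mul': [-11, -18]
After 'push -5': [-11, -18, -5]
  ...
After 'push -5': [-11, -18, -18, -5]
After 'push 1': [-11, -18, -18, -5, 1]
After 'sub': [-11, -18, -18, -6]
After 'push 3': [-11, -18, -18, -6, 3]
After 'mul': [-11, -18, -18, -18]
After 'push -5': [-11, -18, -18, -18, -5]
After 'push 1': [-11, -18, -18, -18, -5, 1]
After 'sub': [-11, -18, -18, -18, -6]
After 'push 3': [-11, -18, -18, -18, -6, 3]
After 'mul': [-11, -18, -18, -18, -18]

Answer: -18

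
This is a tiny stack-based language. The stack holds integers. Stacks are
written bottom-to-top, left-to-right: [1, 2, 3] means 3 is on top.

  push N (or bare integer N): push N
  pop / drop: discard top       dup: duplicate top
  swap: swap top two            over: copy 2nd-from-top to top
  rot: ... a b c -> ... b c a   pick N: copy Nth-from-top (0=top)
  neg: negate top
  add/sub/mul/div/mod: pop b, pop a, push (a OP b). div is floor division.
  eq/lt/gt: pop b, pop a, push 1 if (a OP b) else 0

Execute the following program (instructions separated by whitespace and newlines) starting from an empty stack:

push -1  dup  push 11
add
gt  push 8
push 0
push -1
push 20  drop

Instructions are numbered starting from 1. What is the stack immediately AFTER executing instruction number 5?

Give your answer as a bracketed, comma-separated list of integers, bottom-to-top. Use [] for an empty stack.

Answer: [0]

Derivation:
Step 1 ('push -1'): [-1]
Step 2 ('dup'): [-1, -1]
Step 3 ('push 11'): [-1, -1, 11]
Step 4 ('add'): [-1, 10]
Step 5 ('gt'): [0]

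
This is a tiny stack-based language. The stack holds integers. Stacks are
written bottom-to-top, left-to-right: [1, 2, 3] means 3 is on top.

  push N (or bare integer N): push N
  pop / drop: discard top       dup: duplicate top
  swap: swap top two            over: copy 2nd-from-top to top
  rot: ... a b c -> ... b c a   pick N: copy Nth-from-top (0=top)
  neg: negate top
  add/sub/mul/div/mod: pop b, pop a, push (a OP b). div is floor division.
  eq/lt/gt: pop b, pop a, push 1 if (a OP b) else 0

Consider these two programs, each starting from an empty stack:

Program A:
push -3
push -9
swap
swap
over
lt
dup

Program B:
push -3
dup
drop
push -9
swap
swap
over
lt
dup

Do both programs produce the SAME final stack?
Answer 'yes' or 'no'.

Answer: yes

Derivation:
Program A trace:
  After 'push -3': [-3]
  After 'push -9': [-3, -9]
  After 'swap': [-9, -3]
  After 'swap': [-3, -9]
  After 'over': [-3, -9, -3]
  After 'lt': [-3, 1]
  After 'dup': [-3, 1, 1]
Program A final stack: [-3, 1, 1]

Program B trace:
  After 'push -3': [-3]
  After 'dup': [-3, -3]
  After 'drop': [-3]
  After 'push -9': [-3, -9]
  After 'swap': [-9, -3]
  After 'swap': [-3, -9]
  After 'over': [-3, -9, -3]
  After 'lt': [-3, 1]
  After 'dup': [-3, 1, 1]
Program B final stack: [-3, 1, 1]
Same: yes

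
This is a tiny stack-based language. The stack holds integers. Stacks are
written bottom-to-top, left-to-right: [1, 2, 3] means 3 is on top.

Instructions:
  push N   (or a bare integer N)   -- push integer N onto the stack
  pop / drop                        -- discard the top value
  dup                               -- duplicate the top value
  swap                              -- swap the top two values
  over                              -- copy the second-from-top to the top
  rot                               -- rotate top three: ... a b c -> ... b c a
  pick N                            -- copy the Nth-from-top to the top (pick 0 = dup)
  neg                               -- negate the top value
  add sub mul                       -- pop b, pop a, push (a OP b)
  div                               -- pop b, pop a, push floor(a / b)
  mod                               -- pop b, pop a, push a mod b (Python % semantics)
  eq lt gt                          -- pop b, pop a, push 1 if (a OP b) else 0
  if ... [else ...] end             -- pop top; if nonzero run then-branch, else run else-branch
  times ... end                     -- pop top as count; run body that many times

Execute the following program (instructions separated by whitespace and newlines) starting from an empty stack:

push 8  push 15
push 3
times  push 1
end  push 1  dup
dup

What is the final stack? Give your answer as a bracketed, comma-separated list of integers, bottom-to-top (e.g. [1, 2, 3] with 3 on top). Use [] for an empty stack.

After 'push 8': [8]
After 'push 15': [8, 15]
After 'push 3': [8, 15, 3]
After 'times': [8, 15]
After 'push 1': [8, 15, 1]
After 'push 1': [8, 15, 1, 1]
After 'push 1': [8, 15, 1, 1, 1]
After 'push 1': [8, 15, 1, 1, 1, 1]
After 'dup': [8, 15, 1, 1, 1, 1, 1]
After 'dup': [8, 15, 1, 1, 1, 1, 1, 1]

Answer: [8, 15, 1, 1, 1, 1, 1, 1]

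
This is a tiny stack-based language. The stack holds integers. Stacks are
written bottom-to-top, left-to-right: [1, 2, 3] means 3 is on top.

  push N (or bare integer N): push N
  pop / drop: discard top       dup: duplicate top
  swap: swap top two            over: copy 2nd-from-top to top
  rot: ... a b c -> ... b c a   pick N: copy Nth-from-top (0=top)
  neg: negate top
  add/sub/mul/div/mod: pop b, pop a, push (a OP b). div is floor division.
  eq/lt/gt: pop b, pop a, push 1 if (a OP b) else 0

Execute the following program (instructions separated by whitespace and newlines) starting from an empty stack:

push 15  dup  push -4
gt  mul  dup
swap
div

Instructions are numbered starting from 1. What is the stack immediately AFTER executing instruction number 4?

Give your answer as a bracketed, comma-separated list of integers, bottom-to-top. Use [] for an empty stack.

Answer: [15, 1]

Derivation:
Step 1 ('push 15'): [15]
Step 2 ('dup'): [15, 15]
Step 3 ('push -4'): [15, 15, -4]
Step 4 ('gt'): [15, 1]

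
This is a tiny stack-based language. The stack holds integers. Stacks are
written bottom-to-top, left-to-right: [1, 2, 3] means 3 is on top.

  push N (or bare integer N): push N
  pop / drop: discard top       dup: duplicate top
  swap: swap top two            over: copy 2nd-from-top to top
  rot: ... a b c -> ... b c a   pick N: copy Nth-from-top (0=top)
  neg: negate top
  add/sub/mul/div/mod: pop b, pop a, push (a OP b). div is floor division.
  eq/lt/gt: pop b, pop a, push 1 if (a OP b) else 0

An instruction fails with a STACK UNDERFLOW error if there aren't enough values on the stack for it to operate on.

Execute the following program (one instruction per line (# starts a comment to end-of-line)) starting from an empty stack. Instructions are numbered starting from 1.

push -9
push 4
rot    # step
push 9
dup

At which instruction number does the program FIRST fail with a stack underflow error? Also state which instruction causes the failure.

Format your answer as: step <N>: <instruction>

Answer: step 3: rot

Derivation:
Step 1 ('push -9'): stack = [-9], depth = 1
Step 2 ('push 4'): stack = [-9, 4], depth = 2
Step 3 ('rot'): needs 3 value(s) but depth is 2 — STACK UNDERFLOW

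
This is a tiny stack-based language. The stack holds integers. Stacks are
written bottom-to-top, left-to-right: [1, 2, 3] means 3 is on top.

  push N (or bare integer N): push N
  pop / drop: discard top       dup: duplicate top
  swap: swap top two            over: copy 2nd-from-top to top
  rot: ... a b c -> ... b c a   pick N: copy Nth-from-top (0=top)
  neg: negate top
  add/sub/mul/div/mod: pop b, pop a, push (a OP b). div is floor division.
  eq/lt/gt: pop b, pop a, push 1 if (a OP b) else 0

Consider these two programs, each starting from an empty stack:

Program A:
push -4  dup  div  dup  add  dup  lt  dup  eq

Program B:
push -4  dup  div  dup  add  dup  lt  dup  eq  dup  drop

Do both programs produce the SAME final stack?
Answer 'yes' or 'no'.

Program A trace:
  After 'push -4': [-4]
  After 'dup': [-4, -4]
  After 'div': [1]
  After 'dup': [1, 1]
  After 'add': [2]
  After 'dup': [2, 2]
  After 'lt': [0]
  After 'dup': [0, 0]
  After 'eq': [1]
Program A final stack: [1]

Program B trace:
  After 'push -4': [-4]
  After 'dup': [-4, -4]
  After 'div': [1]
  After 'dup': [1, 1]
  After 'add': [2]
  After 'dup': [2, 2]
  After 'lt': [0]
  After 'dup': [0, 0]
  After 'eq': [1]
  After 'dup': [1, 1]
  After 'drop': [1]
Program B final stack: [1]
Same: yes

Answer: yes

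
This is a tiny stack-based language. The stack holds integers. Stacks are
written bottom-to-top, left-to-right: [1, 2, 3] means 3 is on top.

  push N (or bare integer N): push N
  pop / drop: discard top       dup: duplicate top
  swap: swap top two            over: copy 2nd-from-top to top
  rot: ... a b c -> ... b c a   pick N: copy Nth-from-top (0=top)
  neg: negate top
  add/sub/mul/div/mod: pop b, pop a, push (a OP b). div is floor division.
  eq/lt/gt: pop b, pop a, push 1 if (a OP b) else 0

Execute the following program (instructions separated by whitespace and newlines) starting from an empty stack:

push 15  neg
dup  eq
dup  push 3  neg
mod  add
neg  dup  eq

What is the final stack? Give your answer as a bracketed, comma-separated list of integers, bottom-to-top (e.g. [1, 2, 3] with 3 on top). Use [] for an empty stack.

After 'push 15': [15]
After 'neg': [-15]
After 'dup': [-15, -15]
After 'eq': [1]
After 'dup': [1, 1]
After 'push 3': [1, 1, 3]
After 'neg': [1, 1, -3]
After 'mod': [1, -2]
After 'add': [-1]
After 'neg': [1]
After 'dup': [1, 1]
After 'eq': [1]

Answer: [1]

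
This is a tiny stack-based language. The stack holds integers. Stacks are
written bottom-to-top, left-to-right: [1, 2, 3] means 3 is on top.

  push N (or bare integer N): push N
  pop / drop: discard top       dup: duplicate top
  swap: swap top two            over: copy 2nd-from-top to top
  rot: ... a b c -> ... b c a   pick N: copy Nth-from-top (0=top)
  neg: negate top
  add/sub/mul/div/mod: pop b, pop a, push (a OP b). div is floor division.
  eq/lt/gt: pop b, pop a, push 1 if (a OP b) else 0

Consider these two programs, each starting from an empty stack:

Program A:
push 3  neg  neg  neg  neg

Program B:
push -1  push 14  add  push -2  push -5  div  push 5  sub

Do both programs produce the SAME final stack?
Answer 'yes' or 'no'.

Answer: no

Derivation:
Program A trace:
  After 'push 3': [3]
  After 'neg': [-3]
  After 'neg': [3]
  After 'neg': [-3]
  After 'neg': [3]
Program A final stack: [3]

Program B trace:
  After 'push -1': [-1]
  After 'push 14': [-1, 14]
  After 'add': [13]
  After 'push -2': [13, -2]
  After 'push -5': [13, -2, -5]
  After 'div': [13, 0]
  After 'push 5': [13, 0, 5]
  After 'sub': [13, -5]
Program B final stack: [13, -5]
Same: no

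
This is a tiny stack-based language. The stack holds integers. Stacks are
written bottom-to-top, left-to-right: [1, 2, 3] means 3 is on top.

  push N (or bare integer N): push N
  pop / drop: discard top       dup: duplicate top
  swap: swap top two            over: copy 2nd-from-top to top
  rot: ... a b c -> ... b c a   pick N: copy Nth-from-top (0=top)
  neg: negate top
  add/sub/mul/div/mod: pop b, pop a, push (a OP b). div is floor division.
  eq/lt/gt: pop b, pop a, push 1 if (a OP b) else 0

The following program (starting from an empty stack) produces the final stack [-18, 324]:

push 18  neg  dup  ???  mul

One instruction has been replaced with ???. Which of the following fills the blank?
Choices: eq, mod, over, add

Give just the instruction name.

Stack before ???: [-18, -18]
Stack after ???:  [-18, -18, -18]
Checking each choice:
  eq: stack underflow (need 2, have 1)
  mod: stack underflow (need 2, have 1)
  over: MATCH
  add: stack underflow (need 2, have 1)


Answer: over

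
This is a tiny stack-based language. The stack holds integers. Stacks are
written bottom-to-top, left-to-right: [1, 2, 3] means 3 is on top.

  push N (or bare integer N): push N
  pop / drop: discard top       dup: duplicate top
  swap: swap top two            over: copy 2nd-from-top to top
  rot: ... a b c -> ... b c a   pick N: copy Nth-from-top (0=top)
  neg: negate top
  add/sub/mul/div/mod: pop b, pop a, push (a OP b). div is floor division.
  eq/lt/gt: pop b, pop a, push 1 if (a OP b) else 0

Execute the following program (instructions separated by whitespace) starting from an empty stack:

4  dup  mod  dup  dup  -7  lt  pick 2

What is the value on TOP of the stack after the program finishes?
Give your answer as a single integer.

Answer: 0

Derivation:
After 'push 4': [4]
After 'dup': [4, 4]
After 'mod': [0]
After 'dup': [0, 0]
After 'dup': [0, 0, 0]
After 'push -7': [0, 0, 0, -7]
After 'lt': [0, 0, 0]
After 'pick 2': [0, 0, 0, 0]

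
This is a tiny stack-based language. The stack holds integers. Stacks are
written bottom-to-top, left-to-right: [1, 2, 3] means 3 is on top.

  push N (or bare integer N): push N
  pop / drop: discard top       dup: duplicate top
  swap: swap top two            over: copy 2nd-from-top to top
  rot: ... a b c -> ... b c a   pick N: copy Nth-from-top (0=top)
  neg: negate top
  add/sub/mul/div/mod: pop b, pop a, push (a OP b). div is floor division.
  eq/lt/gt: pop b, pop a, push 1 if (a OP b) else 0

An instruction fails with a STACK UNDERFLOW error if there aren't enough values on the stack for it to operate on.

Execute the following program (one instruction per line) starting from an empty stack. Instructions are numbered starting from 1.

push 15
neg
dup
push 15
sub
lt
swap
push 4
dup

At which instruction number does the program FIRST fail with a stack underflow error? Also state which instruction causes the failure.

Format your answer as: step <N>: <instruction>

Step 1 ('push 15'): stack = [15], depth = 1
Step 2 ('neg'): stack = [-15], depth = 1
Step 3 ('dup'): stack = [-15, -15], depth = 2
Step 4 ('push 15'): stack = [-15, -15, 15], depth = 3
Step 5 ('sub'): stack = [-15, -30], depth = 2
Step 6 ('lt'): stack = [0], depth = 1
Step 7 ('swap'): needs 2 value(s) but depth is 1 — STACK UNDERFLOW

Answer: step 7: swap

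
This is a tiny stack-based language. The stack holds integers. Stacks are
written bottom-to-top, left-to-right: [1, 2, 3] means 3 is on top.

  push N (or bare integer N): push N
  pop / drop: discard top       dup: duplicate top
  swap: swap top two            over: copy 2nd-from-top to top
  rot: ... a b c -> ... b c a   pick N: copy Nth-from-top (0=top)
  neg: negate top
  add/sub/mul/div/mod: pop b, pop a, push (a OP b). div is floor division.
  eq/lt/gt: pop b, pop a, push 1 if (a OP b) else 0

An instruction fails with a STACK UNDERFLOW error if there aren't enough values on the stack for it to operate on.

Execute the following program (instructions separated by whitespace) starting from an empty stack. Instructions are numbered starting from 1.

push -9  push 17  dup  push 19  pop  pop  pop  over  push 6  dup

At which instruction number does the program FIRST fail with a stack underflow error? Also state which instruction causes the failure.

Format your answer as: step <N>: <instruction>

Step 1 ('push -9'): stack = [-9], depth = 1
Step 2 ('push 17'): stack = [-9, 17], depth = 2
Step 3 ('dup'): stack = [-9, 17, 17], depth = 3
Step 4 ('push 19'): stack = [-9, 17, 17, 19], depth = 4
Step 5 ('pop'): stack = [-9, 17, 17], depth = 3
Step 6 ('pop'): stack = [-9, 17], depth = 2
Step 7 ('pop'): stack = [-9], depth = 1
Step 8 ('over'): needs 2 value(s) but depth is 1 — STACK UNDERFLOW

Answer: step 8: over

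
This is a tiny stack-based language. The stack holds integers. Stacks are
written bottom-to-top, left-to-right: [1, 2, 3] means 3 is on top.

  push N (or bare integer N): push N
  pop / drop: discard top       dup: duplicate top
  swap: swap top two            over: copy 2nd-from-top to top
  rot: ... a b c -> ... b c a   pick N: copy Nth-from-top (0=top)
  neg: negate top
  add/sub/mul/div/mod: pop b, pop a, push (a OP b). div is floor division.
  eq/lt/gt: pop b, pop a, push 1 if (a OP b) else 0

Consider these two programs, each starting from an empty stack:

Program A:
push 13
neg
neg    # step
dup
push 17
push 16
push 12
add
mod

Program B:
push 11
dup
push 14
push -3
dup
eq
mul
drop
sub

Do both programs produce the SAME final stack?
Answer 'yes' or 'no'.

Program A trace:
  After 'push 13': [13]
  After 'neg': [-13]
  After 'neg': [13]
  After 'dup': [13, 13]
  After 'push 17': [13, 13, 17]
  After 'push 16': [13, 13, 17, 16]
  After 'push 12': [13, 13, 17, 16, 12]
  After 'add': [13, 13, 17, 28]
  After 'mod': [13, 13, 17]
Program A final stack: [13, 13, 17]

Program B trace:
  After 'push 11': [11]
  After 'dup': [11, 11]
  After 'push 14': [11, 11, 14]
  After 'push -3': [11, 11, 14, -3]
  After 'dup': [11, 11, 14, -3, -3]
  After 'eq': [11, 11, 14, 1]
  After 'mul': [11, 11, 14]
  After 'drop': [11, 11]
  After 'sub': [0]
Program B final stack: [0]
Same: no

Answer: no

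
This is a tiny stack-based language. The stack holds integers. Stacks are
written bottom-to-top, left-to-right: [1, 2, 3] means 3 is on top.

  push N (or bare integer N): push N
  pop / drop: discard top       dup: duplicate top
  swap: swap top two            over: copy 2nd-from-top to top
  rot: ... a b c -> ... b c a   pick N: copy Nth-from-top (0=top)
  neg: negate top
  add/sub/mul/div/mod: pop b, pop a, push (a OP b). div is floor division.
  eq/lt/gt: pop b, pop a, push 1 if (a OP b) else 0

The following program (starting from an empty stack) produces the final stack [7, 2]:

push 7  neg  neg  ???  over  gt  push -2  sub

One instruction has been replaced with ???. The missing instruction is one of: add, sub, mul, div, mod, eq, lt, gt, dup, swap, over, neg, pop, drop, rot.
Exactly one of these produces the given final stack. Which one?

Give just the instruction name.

Answer: dup

Derivation:
Stack before ???: [7]
Stack after ???:  [7, 7]
The instruction that transforms [7] -> [7, 7] is: dup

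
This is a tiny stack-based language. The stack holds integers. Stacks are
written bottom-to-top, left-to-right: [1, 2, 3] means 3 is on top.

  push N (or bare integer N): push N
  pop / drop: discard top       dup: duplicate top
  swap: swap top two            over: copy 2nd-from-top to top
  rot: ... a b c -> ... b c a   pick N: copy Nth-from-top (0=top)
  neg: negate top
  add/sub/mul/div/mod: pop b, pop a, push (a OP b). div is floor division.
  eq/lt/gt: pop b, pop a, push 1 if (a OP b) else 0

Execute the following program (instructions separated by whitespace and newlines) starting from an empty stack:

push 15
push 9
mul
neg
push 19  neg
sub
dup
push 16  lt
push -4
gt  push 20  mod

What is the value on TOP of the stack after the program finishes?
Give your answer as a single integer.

Answer: 1

Derivation:
After 'push 15': [15]
After 'push 9': [15, 9]
After 'mul': [135]
After 'neg': [-135]
After 'push 19': [-135, 19]
After 'neg': [-135, -19]
After 'sub': [-116]
After 'dup': [-116, -116]
After 'push 16': [-116, -116, 16]
After 'lt': [-116, 1]
After 'push -4': [-116, 1, -4]
After 'gt': [-116, 1]
After 'push 20': [-116, 1, 20]
After 'mod': [-116, 1]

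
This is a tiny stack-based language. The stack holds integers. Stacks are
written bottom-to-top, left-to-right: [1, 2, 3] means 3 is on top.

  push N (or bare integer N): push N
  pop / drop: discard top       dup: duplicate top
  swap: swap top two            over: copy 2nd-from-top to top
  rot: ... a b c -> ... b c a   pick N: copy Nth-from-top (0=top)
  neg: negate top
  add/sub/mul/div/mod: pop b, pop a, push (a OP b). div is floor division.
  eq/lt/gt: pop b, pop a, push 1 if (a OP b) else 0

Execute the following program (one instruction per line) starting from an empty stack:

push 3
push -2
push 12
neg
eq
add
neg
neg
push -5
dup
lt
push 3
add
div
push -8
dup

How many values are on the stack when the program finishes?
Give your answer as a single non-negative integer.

After 'push 3': stack = [3] (depth 1)
After 'push -2': stack = [3, -2] (depth 2)
After 'push 12': stack = [3, -2, 12] (depth 3)
After 'neg': stack = [3, -2, -12] (depth 3)
After 'eq': stack = [3, 0] (depth 2)
After 'add': stack = [3] (depth 1)
After 'neg': stack = [-3] (depth 1)
After 'neg': stack = [3] (depth 1)
After 'push -5': stack = [3, -5] (depth 2)
After 'dup': stack = [3, -5, -5] (depth 3)
After 'lt': stack = [3, 0] (depth 2)
After 'push 3': stack = [3, 0, 3] (depth 3)
After 'add': stack = [3, 3] (depth 2)
After 'div': stack = [1] (depth 1)
After 'push -8': stack = [1, -8] (depth 2)
After 'dup': stack = [1, -8, -8] (depth 3)

Answer: 3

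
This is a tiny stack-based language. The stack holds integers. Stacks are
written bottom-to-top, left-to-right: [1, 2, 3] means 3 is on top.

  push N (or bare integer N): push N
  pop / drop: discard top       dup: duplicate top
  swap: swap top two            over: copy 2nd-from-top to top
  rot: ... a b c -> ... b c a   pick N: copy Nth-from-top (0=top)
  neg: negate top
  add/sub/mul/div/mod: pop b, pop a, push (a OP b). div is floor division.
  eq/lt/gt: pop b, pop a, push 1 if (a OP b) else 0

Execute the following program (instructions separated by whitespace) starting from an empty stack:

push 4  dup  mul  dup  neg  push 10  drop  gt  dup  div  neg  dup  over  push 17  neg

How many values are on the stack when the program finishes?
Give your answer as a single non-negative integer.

After 'push 4': stack = [4] (depth 1)
After 'dup': stack = [4, 4] (depth 2)
After 'mul': stack = [16] (depth 1)
After 'dup': stack = [16, 16] (depth 2)
After 'neg': stack = [16, -16] (depth 2)
After 'push 10': stack = [16, -16, 10] (depth 3)
After 'drop': stack = [16, -16] (depth 2)
After 'gt': stack = [1] (depth 1)
After 'dup': stack = [1, 1] (depth 2)
After 'div': stack = [1] (depth 1)
After 'neg': stack = [-1] (depth 1)
After 'dup': stack = [-1, -1] (depth 2)
After 'over': stack = [-1, -1, -1] (depth 3)
After 'push 17': stack = [-1, -1, -1, 17] (depth 4)
After 'neg': stack = [-1, -1, -1, -17] (depth 4)

Answer: 4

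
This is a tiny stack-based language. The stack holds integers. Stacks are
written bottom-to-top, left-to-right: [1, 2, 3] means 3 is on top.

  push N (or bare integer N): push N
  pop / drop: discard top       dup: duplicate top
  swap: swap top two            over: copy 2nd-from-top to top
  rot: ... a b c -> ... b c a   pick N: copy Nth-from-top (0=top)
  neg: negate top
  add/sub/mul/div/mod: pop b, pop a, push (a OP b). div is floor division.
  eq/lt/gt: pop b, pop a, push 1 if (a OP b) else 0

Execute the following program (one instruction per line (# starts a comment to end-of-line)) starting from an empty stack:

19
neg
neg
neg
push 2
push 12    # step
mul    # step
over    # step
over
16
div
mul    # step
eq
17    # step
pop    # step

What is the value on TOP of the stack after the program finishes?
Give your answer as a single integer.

After 'push 19': [19]
After 'neg': [-19]
After 'neg': [19]
After 'neg': [-19]
After 'push 2': [-19, 2]
After 'push 12': [-19, 2, 12]
After 'mul': [-19, 24]
After 'over': [-19, 24, -19]
After 'over': [-19, 24, -19, 24]
After 'push 16': [-19, 24, -19, 24, 16]
After 'div': [-19, 24, -19, 1]
After 'mul': [-19, 24, -19]
After 'eq': [-19, 0]
After 'push 17': [-19, 0, 17]
After 'pop': [-19, 0]

Answer: 0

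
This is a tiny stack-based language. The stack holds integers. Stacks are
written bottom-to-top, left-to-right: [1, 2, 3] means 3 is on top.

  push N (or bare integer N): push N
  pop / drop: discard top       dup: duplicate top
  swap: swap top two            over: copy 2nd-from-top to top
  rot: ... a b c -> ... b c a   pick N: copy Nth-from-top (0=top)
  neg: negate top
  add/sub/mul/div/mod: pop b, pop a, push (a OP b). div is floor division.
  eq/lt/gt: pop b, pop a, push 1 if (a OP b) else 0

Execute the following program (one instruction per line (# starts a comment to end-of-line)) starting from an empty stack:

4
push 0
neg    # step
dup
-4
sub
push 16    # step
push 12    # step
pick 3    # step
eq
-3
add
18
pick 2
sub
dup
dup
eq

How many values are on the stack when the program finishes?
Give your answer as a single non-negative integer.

Answer: 7

Derivation:
After 'push 4': stack = [4] (depth 1)
After 'push 0': stack = [4, 0] (depth 2)
After 'neg': stack = [4, 0] (depth 2)
After 'dup': stack = [4, 0, 0] (depth 3)
After 'push -4': stack = [4, 0, 0, -4] (depth 4)
After 'sub': stack = [4, 0, 4] (depth 3)
After 'push 16': stack = [4, 0, 4, 16] (depth 4)
After 'push 12': stack = [4, 0, 4, 16, 12] (depth 5)
After 'pick 3': stack = [4, 0, 4, 16, 12, 0] (depth 6)
After 'eq': stack = [4, 0, 4, 16, 0] (depth 5)
After 'push -3': stack = [4, 0, 4, 16, 0, -3] (depth 6)
After 'add': stack = [4, 0, 4, 16, -3] (depth 5)
After 'push 18': stack = [4, 0, 4, 16, -3, 18] (depth 6)
After 'pick 2': stack = [4, 0, 4, 16, -3, 18, 16] (depth 7)
After 'sub': stack = [4, 0, 4, 16, -3, 2] (depth 6)
After 'dup': stack = [4, 0, 4, 16, -3, 2, 2] (depth 7)
After 'dup': stack = [4, 0, 4, 16, -3, 2, 2, 2] (depth 8)
After 'eq': stack = [4, 0, 4, 16, -3, 2, 1] (depth 7)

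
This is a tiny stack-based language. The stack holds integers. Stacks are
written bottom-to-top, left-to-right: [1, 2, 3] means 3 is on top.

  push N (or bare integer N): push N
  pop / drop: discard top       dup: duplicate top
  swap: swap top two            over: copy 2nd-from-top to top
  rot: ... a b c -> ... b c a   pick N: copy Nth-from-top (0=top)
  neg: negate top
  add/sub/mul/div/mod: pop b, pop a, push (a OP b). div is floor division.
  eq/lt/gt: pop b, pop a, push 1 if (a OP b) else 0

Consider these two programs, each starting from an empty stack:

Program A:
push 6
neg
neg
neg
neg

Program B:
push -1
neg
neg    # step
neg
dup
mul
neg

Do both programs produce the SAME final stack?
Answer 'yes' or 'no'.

Program A trace:
  After 'push 6': [6]
  After 'neg': [-6]
  After 'neg': [6]
  After 'neg': [-6]
  After 'neg': [6]
Program A final stack: [6]

Program B trace:
  After 'push -1': [-1]
  After 'neg': [1]
  After 'neg': [-1]
  After 'neg': [1]
  After 'dup': [1, 1]
  After 'mul': [1]
  After 'neg': [-1]
Program B final stack: [-1]
Same: no

Answer: no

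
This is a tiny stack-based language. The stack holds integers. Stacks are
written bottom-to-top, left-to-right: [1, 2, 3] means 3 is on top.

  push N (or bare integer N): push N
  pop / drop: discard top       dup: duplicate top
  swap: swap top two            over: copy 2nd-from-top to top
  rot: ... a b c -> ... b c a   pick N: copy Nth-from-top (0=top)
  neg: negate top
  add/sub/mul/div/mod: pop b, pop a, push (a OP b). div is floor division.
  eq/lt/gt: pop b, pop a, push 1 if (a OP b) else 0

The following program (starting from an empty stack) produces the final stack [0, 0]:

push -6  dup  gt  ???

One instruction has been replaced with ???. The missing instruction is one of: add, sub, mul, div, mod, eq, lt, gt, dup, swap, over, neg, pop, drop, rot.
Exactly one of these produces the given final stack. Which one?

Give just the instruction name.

Stack before ???: [0]
Stack after ???:  [0, 0]
The instruction that transforms [0] -> [0, 0] is: dup

Answer: dup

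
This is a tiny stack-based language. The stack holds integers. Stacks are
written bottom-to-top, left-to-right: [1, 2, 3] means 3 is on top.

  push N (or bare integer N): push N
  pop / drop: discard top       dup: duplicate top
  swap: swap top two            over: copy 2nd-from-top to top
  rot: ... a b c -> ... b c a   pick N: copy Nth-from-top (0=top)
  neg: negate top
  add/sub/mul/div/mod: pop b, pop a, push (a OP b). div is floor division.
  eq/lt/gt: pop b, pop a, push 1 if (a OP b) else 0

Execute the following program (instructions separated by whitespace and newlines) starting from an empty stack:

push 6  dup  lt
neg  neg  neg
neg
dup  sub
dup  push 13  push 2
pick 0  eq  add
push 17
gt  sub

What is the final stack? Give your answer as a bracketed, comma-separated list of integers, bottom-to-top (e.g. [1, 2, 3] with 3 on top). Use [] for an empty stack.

After 'push 6': [6]
After 'dup': [6, 6]
After 'lt': [0]
After 'neg': [0]
After 'neg': [0]
After 'neg': [0]
After 'neg': [0]
After 'dup': [0, 0]
After 'sub': [0]
After 'dup': [0, 0]
After 'push 13': [0, 0, 13]
After 'push 2': [0, 0, 13, 2]
After 'pick 0': [0, 0, 13, 2, 2]
After 'eq': [0, 0, 13, 1]
After 'add': [0, 0, 14]
After 'push 17': [0, 0, 14, 17]
After 'gt': [0, 0, 0]
After 'sub': [0, 0]

Answer: [0, 0]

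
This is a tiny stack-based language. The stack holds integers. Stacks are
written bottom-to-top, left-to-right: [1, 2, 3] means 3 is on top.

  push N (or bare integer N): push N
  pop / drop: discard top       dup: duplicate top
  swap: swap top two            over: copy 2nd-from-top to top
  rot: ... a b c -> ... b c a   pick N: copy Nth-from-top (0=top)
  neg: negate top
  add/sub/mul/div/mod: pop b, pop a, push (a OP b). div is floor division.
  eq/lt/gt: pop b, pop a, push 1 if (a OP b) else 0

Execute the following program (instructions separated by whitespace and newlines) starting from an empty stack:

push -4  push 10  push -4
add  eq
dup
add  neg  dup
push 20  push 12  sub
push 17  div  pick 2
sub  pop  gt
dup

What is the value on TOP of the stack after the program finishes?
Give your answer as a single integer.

After 'push -4': [-4]
After 'push 10': [-4, 10]
After 'push -4': [-4, 10, -4]
After 'add': [-4, 6]
After 'eq': [0]
After 'dup': [0, 0]
After 'add': [0]
After 'neg': [0]
After 'dup': [0, 0]
After 'push 20': [0, 0, 20]
After 'push 12': [0, 0, 20, 12]
After 'sub': [0, 0, 8]
After 'push 17': [0, 0, 8, 17]
After 'div': [0, 0, 0]
After 'pick 2': [0, 0, 0, 0]
After 'sub': [0, 0, 0]
After 'pop': [0, 0]
After 'gt': [0]
After 'dup': [0, 0]

Answer: 0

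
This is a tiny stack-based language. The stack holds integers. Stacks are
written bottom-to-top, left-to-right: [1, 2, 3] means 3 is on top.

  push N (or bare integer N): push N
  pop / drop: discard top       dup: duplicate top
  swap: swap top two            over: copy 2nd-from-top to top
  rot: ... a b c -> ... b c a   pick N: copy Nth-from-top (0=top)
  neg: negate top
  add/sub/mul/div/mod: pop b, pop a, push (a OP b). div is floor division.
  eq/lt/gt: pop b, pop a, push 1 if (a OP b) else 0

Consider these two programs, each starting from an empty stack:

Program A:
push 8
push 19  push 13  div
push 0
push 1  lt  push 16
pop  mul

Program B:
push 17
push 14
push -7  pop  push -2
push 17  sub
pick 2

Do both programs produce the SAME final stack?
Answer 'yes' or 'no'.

Program A trace:
  After 'push 8': [8]
  After 'push 19': [8, 19]
  After 'push 13': [8, 19, 13]
  After 'div': [8, 1]
  After 'push 0': [8, 1, 0]
  After 'push 1': [8, 1, 0, 1]
  After 'lt': [8, 1, 1]
  After 'push 16': [8, 1, 1, 16]
  After 'pop': [8, 1, 1]
  After 'mul': [8, 1]
Program A final stack: [8, 1]

Program B trace:
  After 'push 17': [17]
  After 'push 14': [17, 14]
  After 'push -7': [17, 14, -7]
  After 'pop': [17, 14]
  After 'push -2': [17, 14, -2]
  After 'push 17': [17, 14, -2, 17]
  After 'sub': [17, 14, -19]
  After 'pick 2': [17, 14, -19, 17]
Program B final stack: [17, 14, -19, 17]
Same: no

Answer: no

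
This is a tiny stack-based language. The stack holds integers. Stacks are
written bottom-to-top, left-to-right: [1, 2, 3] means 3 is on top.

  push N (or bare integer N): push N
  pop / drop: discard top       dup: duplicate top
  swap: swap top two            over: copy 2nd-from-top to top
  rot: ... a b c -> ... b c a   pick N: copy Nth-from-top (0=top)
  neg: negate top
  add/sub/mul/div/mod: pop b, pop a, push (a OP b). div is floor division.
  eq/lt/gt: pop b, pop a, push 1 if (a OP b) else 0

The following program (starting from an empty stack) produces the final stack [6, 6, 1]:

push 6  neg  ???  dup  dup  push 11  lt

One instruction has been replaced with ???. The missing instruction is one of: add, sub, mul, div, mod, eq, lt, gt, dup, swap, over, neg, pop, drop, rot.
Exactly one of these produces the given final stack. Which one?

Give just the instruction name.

Answer: neg

Derivation:
Stack before ???: [-6]
Stack after ???:  [6]
The instruction that transforms [-6] -> [6] is: neg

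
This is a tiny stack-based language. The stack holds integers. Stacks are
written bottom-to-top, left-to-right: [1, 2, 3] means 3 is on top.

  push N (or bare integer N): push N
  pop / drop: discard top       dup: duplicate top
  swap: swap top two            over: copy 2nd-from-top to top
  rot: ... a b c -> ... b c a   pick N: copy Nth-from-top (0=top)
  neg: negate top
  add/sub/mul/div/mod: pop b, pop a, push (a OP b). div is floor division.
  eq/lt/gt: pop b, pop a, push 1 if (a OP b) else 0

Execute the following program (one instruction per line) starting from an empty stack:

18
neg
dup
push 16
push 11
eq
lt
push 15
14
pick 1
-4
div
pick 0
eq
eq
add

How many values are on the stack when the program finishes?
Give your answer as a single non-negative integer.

Answer: 3

Derivation:
After 'push 18': stack = [18] (depth 1)
After 'neg': stack = [-18] (depth 1)
After 'dup': stack = [-18, -18] (depth 2)
After 'push 16': stack = [-18, -18, 16] (depth 3)
After 'push 11': stack = [-18, -18, 16, 11] (depth 4)
After 'eq': stack = [-18, -18, 0] (depth 3)
After 'lt': stack = [-18, 1] (depth 2)
After 'push 15': stack = [-18, 1, 15] (depth 3)
After 'push 14': stack = [-18, 1, 15, 14] (depth 4)
After 'pick 1': stack = [-18, 1, 15, 14, 15] (depth 5)
After 'push -4': stack = [-18, 1, 15, 14, 15, -4] (depth 6)
After 'div': stack = [-18, 1, 15, 14, -4] (depth 5)
After 'pick 0': stack = [-18, 1, 15, 14, -4, -4] (depth 6)
After 'eq': stack = [-18, 1, 15, 14, 1] (depth 5)
After 'eq': stack = [-18, 1, 15, 0] (depth 4)
After 'add': stack = [-18, 1, 15] (depth 3)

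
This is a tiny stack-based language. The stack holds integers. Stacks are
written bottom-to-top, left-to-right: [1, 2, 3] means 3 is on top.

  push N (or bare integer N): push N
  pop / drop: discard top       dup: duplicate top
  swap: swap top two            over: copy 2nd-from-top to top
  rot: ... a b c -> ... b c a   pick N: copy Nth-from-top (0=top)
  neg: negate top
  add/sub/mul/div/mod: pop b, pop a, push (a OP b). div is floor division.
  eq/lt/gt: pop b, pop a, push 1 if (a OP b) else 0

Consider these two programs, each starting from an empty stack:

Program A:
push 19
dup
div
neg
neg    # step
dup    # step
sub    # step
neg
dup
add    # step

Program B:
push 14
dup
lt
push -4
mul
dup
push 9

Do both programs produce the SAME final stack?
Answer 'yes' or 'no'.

Answer: no

Derivation:
Program A trace:
  After 'push 19': [19]
  After 'dup': [19, 19]
  After 'div': [1]
  After 'neg': [-1]
  After 'neg': [1]
  After 'dup': [1, 1]
  After 'sub': [0]
  After 'neg': [0]
  After 'dup': [0, 0]
  After 'add': [0]
Program A final stack: [0]

Program B trace:
  After 'push 14': [14]
  After 'dup': [14, 14]
  After 'lt': [0]
  After 'push -4': [0, -4]
  After 'mul': [0]
  After 'dup': [0, 0]
  After 'push 9': [0, 0, 9]
Program B final stack: [0, 0, 9]
Same: no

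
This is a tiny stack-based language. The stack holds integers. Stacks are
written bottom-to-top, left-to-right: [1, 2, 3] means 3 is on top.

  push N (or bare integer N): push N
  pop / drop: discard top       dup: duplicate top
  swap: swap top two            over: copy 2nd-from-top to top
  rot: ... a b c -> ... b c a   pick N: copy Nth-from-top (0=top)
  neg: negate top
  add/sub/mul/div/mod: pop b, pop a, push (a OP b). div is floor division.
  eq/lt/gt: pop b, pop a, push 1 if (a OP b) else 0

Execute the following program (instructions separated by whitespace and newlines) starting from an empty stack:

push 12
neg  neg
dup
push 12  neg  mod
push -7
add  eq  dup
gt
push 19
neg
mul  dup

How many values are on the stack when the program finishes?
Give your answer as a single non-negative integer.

Answer: 2

Derivation:
After 'push 12': stack = [12] (depth 1)
After 'neg': stack = [-12] (depth 1)
After 'neg': stack = [12] (depth 1)
After 'dup': stack = [12, 12] (depth 2)
After 'push 12': stack = [12, 12, 12] (depth 3)
After 'neg': stack = [12, 12, -12] (depth 3)
After 'mod': stack = [12, 0] (depth 2)
After 'push -7': stack = [12, 0, -7] (depth 3)
After 'add': stack = [12, -7] (depth 2)
After 'eq': stack = [0] (depth 1)
After 'dup': stack = [0, 0] (depth 2)
After 'gt': stack = [0] (depth 1)
After 'push 19': stack = [0, 19] (depth 2)
After 'neg': stack = [0, -19] (depth 2)
After 'mul': stack = [0] (depth 1)
After 'dup': stack = [0, 0] (depth 2)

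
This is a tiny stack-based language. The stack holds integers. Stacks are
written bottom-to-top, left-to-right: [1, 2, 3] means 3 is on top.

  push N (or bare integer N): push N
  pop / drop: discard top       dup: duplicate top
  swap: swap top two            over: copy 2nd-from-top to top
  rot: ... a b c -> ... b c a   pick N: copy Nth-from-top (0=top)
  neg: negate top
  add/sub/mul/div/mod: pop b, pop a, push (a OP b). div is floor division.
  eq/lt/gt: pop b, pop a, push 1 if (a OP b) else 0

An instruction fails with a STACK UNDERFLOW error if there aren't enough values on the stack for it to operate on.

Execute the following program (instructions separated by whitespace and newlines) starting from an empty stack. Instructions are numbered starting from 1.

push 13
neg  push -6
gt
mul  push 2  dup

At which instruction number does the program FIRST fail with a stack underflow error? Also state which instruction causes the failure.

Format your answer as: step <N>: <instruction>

Step 1 ('push 13'): stack = [13], depth = 1
Step 2 ('neg'): stack = [-13], depth = 1
Step 3 ('push -6'): stack = [-13, -6], depth = 2
Step 4 ('gt'): stack = [0], depth = 1
Step 5 ('mul'): needs 2 value(s) but depth is 1 — STACK UNDERFLOW

Answer: step 5: mul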